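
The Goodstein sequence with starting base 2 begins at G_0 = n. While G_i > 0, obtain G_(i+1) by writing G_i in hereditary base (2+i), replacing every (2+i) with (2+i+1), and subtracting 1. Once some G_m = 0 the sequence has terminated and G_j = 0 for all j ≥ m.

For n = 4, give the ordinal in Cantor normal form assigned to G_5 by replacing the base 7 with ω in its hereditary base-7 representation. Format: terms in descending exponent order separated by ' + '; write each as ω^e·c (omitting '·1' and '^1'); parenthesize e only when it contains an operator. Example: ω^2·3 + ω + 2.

ω^2·2 + ω + 4

4 —HB2→ 2^2 —bump→ 3^3 = 27 —(−1)→ 26
26 —HB3→ 2·3^2 + 2·3 + 2 —bump→ 2·4^2 + 2·4 + 2 = 42 —(−1)→ 41
41 —HB4→ 2·4^2 + 2·4 + 1 —bump→ 2·5^2 + 2·5 + 1 = 61 —(−1)→ 60
60 —HB5→ 2·5^2 + 2·5 —bump→ 2·6^2 + 2·6 = 84 —(−1)→ 83
83 —HB6→ 2·6^2 + 6 + 5 —bump→ 2·7^2 + 7 + 5 = 110 —(−1)→ 109
109 —HB7→ 2·7^2 + 7 + 4 —bump→ 2·8^2 + 8 + 4 = 140 —(−1)→ 139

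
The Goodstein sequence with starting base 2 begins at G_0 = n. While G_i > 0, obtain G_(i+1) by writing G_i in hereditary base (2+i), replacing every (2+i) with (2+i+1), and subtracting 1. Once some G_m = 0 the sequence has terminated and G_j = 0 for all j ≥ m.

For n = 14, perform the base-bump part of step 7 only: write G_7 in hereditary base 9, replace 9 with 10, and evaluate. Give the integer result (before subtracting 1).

100000555552

G_0 = 14. HB_2(14) = 2^(2 + 1) + 2^2 + 2. Bump = 111. G_1 = 110.
G_1 = 110. HB_3(110) = 3^(3 + 1) + 3^3 + 2. Bump = 1282. G_2 = 1281.
G_2 = 1281. HB_4(1281) = 4^(4 + 1) + 4^4 + 1. Bump = 18751. G_3 = 18750.
G_3 = 18750. HB_5(18750) = 5^(5 + 1) + 5^5. Bump = 326592. G_4 = 326591.
G_4 = 326591. HB_6(326591) = 6^(6 + 1) + 5·6^5 + 5·6^4 + 5·6^3 + 5·6^2 + 5·6 + 5. Bump = 5862841. G_5 = 5862840.
G_5 = 5862840. HB_7(5862840) = 7^(7 + 1) + 5·7^5 + 5·7^4 + 5·7^3 + 5·7^2 + 5·7 + 4. Bump = 134404972. G_6 = 134404971.
G_6 = 134404971. HB_8(134404971) = 8^(8 + 1) + 5·8^5 + 5·8^4 + 5·8^3 + 5·8^2 + 5·8 + 3. Bump = 3487116549. G_7 = 3487116548.
G_7 = 3487116548. HB_9(3487116548) = 9^(9 + 1) + 5·9^5 + 5·9^4 + 5·9^3 + 5·9^2 + 5·9 + 2. Bump = 100000555552. G_8 = 100000555551.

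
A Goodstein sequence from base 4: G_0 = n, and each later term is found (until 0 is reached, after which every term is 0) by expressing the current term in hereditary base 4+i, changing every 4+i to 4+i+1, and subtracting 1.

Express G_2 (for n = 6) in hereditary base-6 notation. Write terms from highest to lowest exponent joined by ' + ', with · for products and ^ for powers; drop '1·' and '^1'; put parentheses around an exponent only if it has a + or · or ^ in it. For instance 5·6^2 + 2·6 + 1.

6

base 4: 6 = 4 + 2; at 5: 5 + 2 = 7; next = 6
base 5: 6 = 5 + 1; at 6: 6 + 1 = 7; next = 6
base 6: 6 = 6; at 7: 7 = 7; next = 6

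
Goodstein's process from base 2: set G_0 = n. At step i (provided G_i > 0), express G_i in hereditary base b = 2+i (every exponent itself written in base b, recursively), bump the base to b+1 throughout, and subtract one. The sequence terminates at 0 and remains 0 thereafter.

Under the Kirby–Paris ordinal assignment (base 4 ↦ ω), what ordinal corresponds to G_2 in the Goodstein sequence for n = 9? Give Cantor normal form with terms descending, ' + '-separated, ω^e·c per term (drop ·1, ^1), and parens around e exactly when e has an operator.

G_0=9  [base 2] 2^(2 + 1) + 1  →[2↦3]→  3^(3 + 1) + 1 = 82  −1 ⇒ G_1=81
G_1=81  [base 3] 3^(3 + 1)  →[3↦4]→  4^(4 + 1) = 1024  −1 ⇒ G_2=1023

ω^ω·3 + ω^3·3 + ω^2·3 + ω·3 + 3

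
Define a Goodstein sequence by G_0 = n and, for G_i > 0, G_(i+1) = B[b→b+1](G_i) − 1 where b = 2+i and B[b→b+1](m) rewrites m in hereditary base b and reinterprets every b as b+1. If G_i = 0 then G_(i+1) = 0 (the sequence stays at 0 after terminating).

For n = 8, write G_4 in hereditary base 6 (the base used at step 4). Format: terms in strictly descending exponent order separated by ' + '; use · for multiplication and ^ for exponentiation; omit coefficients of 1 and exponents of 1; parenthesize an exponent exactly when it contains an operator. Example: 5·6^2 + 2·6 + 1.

i=0: 8 = 2^(2 + 1) (b=2); 2→3: 3^(3 + 1) = 81; 81−1 = 80
i=1: 80 = 2·3^3 + 2·3^2 + 2·3 + 2 (b=3); 3→4: 2·4^4 + 2·4^2 + 2·4 + 2 = 554; 554−1 = 553
i=2: 553 = 2·4^4 + 2·4^2 + 2·4 + 1 (b=4); 4→5: 2·5^5 + 2·5^2 + 2·5 + 1 = 6311; 6311−1 = 6310
i=3: 6310 = 2·5^5 + 2·5^2 + 2·5 (b=5); 5→6: 2·6^6 + 2·6^2 + 2·6 = 93396; 93396−1 = 93395
i=4: 93395 = 2·6^6 + 2·6^2 + 6 + 5 (b=6); 6→7: 2·7^7 + 2·7^2 + 7 + 5 = 1647196; 1647196−1 = 1647195

2·6^6 + 2·6^2 + 6 + 5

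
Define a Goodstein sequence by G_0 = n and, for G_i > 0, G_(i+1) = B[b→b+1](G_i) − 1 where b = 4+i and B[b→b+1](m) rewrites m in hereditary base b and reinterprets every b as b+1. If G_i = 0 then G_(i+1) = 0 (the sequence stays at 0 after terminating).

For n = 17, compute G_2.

35

[0] 17 ≡ 4^2 + 1 (base 4). Lift 5: 26. −1: 25.
[1] 25 ≡ 5^2 (base 5). Lift 6: 36. −1: 35.
[2] 35 ≡ 5·6 + 5 (base 6). Lift 7: 40. −1: 39.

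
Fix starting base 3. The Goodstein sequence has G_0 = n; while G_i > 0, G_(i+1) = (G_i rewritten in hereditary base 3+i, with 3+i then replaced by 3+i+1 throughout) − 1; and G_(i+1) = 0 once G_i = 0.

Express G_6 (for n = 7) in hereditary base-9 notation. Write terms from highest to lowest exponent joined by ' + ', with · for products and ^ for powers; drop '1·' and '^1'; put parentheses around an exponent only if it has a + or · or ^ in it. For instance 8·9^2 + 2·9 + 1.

[0] 7 ≡ 2·3 + 1 (base 3). Lift 4: 9. −1: 8.
[1] 8 ≡ 2·4 (base 4). Lift 5: 10. −1: 9.
[2] 9 ≡ 5 + 4 (base 5). Lift 6: 10. −1: 9.
[3] 9 ≡ 6 + 3 (base 6). Lift 7: 10. −1: 9.
[4] 9 ≡ 7 + 2 (base 7). Lift 8: 10. −1: 9.
[5] 9 ≡ 8 + 1 (base 8). Lift 9: 10. −1: 9.

9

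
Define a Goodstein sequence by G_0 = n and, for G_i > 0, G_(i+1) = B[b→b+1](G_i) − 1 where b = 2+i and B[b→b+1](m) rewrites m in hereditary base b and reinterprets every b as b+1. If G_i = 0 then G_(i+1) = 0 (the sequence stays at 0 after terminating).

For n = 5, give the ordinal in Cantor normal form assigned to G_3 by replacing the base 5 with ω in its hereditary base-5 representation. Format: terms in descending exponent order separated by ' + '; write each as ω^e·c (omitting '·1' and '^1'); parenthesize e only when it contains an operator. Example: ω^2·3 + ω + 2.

(0) 5|_2 = 2^2 + 1 ↦ 3^3 + 1|_3 = 28 ⇒ 27
(1) 27|_3 = 3^3 ↦ 4^4|_4 = 256 ⇒ 255
(2) 255|_4 = 3·4^3 + 3·4^2 + 3·4 + 3 ↦ 3·5^3 + 3·5^2 + 3·5 + 3|_5 = 468 ⇒ 467
(3) 467|_5 = 3·5^3 + 3·5^2 + 3·5 + 2 ↦ 3·6^3 + 3·6^2 + 3·6 + 2|_6 = 776 ⇒ 775

ω^3·3 + ω^2·3 + ω·3 + 2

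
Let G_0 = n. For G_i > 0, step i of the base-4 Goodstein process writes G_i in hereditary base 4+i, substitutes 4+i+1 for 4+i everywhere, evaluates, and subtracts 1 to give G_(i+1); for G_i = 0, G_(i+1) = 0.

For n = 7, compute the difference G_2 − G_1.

0

[0] 7 ≡ 4 + 3 (base 4). Lift 5: 8. −1: 7.
[1] 7 ≡ 5 + 2 (base 5). Lift 6: 8. −1: 7.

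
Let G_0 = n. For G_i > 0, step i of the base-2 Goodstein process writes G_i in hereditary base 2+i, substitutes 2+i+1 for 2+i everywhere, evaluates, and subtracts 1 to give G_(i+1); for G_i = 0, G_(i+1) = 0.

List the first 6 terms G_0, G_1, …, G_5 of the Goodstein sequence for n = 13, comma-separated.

13, 108, 1279, 16092, 280711, 5765998

G_0 = 13. HB_2(13) = 2^(2 + 1) + 2^2 + 1. Bump = 109. G_1 = 108.
G_1 = 108. HB_3(108) = 3^(3 + 1) + 3^3. Bump = 1280. G_2 = 1279.
G_2 = 1279. HB_4(1279) = 4^(4 + 1) + 3·4^3 + 3·4^2 + 3·4 + 3. Bump = 16093. G_3 = 16092.
G_3 = 16092. HB_5(16092) = 5^(5 + 1) + 3·5^3 + 3·5^2 + 3·5 + 2. Bump = 280712. G_4 = 280711.
G_4 = 280711. HB_6(280711) = 6^(6 + 1) + 3·6^3 + 3·6^2 + 3·6 + 1. Bump = 5765999. G_5 = 5765998.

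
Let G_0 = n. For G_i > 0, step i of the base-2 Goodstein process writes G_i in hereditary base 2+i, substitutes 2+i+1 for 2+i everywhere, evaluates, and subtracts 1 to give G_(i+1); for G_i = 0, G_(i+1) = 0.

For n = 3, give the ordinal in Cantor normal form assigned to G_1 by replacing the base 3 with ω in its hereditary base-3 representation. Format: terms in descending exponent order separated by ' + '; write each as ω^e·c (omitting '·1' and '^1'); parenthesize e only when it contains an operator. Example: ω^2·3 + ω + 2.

i=0: 3 = 2 + 1 (b=2); 2→3: 3 + 1 = 4; 4−1 = 3
i=1: 3 = 3 (b=3); 3→4: 4 = 4; 4−1 = 3

ω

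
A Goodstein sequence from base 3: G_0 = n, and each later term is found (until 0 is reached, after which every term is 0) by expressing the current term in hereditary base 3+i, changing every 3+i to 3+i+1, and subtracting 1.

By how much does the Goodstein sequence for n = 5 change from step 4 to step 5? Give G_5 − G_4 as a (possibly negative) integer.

5 —HB3→ 3 + 2 —bump→ 4 + 2 = 6 —(−1)→ 5
5 —HB4→ 4 + 1 —bump→ 5 + 1 = 6 —(−1)→ 5
5 —HB5→ 5 —bump→ 6 = 6 —(−1)→ 5
5 —HB6→ 5 —bump→ 5 = 5 —(−1)→ 4
4 —HB7→ 4 —bump→ 4 = 4 —(−1)→ 3

-1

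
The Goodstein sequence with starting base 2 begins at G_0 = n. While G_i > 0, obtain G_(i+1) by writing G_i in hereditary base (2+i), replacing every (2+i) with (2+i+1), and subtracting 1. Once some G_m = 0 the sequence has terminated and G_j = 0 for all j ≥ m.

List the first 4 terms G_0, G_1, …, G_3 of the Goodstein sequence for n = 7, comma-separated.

7 —HB2→ 2^2 + 2 + 1 —bump→ 3^3 + 3 + 1 = 31 —(−1)→ 30
30 —HB3→ 3^3 + 3 —bump→ 4^4 + 4 = 260 —(−1)→ 259
259 —HB4→ 4^4 + 3 —bump→ 5^5 + 3 = 3128 —(−1)→ 3127

7, 30, 259, 3127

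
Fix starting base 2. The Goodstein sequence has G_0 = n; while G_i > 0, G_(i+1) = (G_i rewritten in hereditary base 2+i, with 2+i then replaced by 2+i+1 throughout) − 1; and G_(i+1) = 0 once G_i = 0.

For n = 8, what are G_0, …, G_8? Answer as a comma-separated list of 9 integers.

8, 80, 553, 6310, 93395, 1647195, 33554571, 774841151, 20000000211

8 —HB2→ 2^(2 + 1) —bump→ 3^(3 + 1) = 81 —(−1)→ 80
80 —HB3→ 2·3^3 + 2·3^2 + 2·3 + 2 —bump→ 2·4^4 + 2·4^2 + 2·4 + 2 = 554 —(−1)→ 553
553 —HB4→ 2·4^4 + 2·4^2 + 2·4 + 1 —bump→ 2·5^5 + 2·5^2 + 2·5 + 1 = 6311 —(−1)→ 6310
6310 —HB5→ 2·5^5 + 2·5^2 + 2·5 —bump→ 2·6^6 + 2·6^2 + 2·6 = 93396 —(−1)→ 93395
93395 —HB6→ 2·6^6 + 2·6^2 + 6 + 5 —bump→ 2·7^7 + 2·7^2 + 7 + 5 = 1647196 —(−1)→ 1647195
1647195 —HB7→ 2·7^7 + 2·7^2 + 7 + 4 —bump→ 2·8^8 + 2·8^2 + 8 + 4 = 33554572 —(−1)→ 33554571
33554571 —HB8→ 2·8^8 + 2·8^2 + 8 + 3 —bump→ 2·9^9 + 2·9^2 + 9 + 3 = 774841152 —(−1)→ 774841151
774841151 —HB9→ 2·9^9 + 2·9^2 + 9 + 2 —bump→ 2·10^10 + 2·10^2 + 10 + 2 = 20000000212 —(−1)→ 20000000211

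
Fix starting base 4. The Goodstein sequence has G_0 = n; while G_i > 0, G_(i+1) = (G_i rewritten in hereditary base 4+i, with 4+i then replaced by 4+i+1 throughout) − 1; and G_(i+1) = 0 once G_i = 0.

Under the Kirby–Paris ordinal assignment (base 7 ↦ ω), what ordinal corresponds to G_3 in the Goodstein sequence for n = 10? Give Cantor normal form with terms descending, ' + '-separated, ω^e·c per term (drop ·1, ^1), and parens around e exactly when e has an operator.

(0) 10|_4 = 2·4 + 2 ↦ 2·5 + 2|_5 = 12 ⇒ 11
(1) 11|_5 = 2·5 + 1 ↦ 2·6 + 1|_6 = 13 ⇒ 12
(2) 12|_6 = 2·6 ↦ 2·7|_7 = 14 ⇒ 13
(3) 13|_7 = 7 + 6 ↦ 8 + 6|_8 = 14 ⇒ 13

ω + 6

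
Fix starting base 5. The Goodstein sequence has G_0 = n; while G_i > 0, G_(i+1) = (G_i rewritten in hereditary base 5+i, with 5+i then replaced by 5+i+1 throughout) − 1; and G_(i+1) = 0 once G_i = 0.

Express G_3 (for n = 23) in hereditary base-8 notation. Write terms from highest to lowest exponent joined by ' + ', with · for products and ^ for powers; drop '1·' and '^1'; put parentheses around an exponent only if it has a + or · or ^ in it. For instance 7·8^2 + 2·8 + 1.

4·8

23 —HB5→ 4·5 + 3 —bump→ 4·6 + 3 = 27 —(−1)→ 26
26 —HB6→ 4·6 + 2 —bump→ 4·7 + 2 = 30 —(−1)→ 29
29 —HB7→ 4·7 + 1 —bump→ 4·8 + 1 = 33 —(−1)→ 32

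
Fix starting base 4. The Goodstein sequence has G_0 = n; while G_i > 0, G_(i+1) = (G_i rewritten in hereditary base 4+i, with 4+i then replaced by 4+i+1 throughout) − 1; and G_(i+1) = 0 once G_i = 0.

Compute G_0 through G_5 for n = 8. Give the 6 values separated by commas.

8, 9, 9, 9, 9, 9

i=0: 8 = 2·4 (b=4); 4→5: 2·5 = 10; 10−1 = 9
i=1: 9 = 5 + 4 (b=5); 5→6: 6 + 4 = 10; 10−1 = 9
i=2: 9 = 6 + 3 (b=6); 6→7: 7 + 3 = 10; 10−1 = 9
i=3: 9 = 7 + 2 (b=7); 7→8: 8 + 2 = 10; 10−1 = 9
i=4: 9 = 8 + 1 (b=8); 8→9: 9 + 1 = 10; 10−1 = 9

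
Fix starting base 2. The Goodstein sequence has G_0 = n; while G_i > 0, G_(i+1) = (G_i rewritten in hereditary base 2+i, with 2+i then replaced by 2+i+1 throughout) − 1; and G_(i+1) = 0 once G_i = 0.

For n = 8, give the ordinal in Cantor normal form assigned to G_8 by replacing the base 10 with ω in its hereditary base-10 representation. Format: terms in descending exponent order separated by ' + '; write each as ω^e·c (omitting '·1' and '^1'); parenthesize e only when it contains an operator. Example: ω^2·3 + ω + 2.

i=0: 8 = 2^(2 + 1) (b=2); 2→3: 3^(3 + 1) = 81; 81−1 = 80
i=1: 80 = 2·3^3 + 2·3^2 + 2·3 + 2 (b=3); 3→4: 2·4^4 + 2·4^2 + 2·4 + 2 = 554; 554−1 = 553
i=2: 553 = 2·4^4 + 2·4^2 + 2·4 + 1 (b=4); 4→5: 2·5^5 + 2·5^2 + 2·5 + 1 = 6311; 6311−1 = 6310
i=3: 6310 = 2·5^5 + 2·5^2 + 2·5 (b=5); 5→6: 2·6^6 + 2·6^2 + 2·6 = 93396; 93396−1 = 93395
i=4: 93395 = 2·6^6 + 2·6^2 + 6 + 5 (b=6); 6→7: 2·7^7 + 2·7^2 + 7 + 5 = 1647196; 1647196−1 = 1647195
i=5: 1647195 = 2·7^7 + 2·7^2 + 7 + 4 (b=7); 7→8: 2·8^8 + 2·8^2 + 8 + 4 = 33554572; 33554572−1 = 33554571
i=6: 33554571 = 2·8^8 + 2·8^2 + 8 + 3 (b=8); 8→9: 2·9^9 + 2·9^2 + 9 + 3 = 774841152; 774841152−1 = 774841151
i=7: 774841151 = 2·9^9 + 2·9^2 + 9 + 2 (b=9); 9→10: 2·10^10 + 2·10^2 + 10 + 2 = 20000000212; 20000000212−1 = 20000000211
i=8: 20000000211 = 2·10^10 + 2·10^2 + 10 + 1 (b=10); 10→11: 2·11^11 + 2·11^2 + 11 + 1 = 570623341476; 570623341476−1 = 570623341475

ω^ω·2 + ω^2·2 + ω + 1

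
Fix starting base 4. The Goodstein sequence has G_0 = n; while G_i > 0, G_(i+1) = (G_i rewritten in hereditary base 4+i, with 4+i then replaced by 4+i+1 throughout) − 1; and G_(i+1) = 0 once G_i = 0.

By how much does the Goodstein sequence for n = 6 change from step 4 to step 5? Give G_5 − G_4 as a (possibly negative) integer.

(0) 6|_4 = 4 + 2 ↦ 5 + 2|_5 = 7 ⇒ 6
(1) 6|_5 = 5 + 1 ↦ 6 + 1|_6 = 7 ⇒ 6
(2) 6|_6 = 6 ↦ 7|_7 = 7 ⇒ 6
(3) 6|_7 = 6 ↦ 6|_8 = 6 ⇒ 5
(4) 5|_8 = 5 ↦ 5|_9 = 5 ⇒ 4

-1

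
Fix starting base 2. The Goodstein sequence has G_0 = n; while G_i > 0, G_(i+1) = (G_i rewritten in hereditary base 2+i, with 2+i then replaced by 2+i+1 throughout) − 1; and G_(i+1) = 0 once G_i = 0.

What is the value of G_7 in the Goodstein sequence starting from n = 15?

base 2: 15 = 2^(2 + 1) + 2^2 + 2 + 1; at 3: 3^(3 + 1) + 3^3 + 3 + 1 = 112; next = 111
base 3: 111 = 3^(3 + 1) + 3^3 + 3; at 4: 4^(4 + 1) + 4^4 + 4 = 1284; next = 1283
base 4: 1283 = 4^(4 + 1) + 4^4 + 3; at 5: 5^(5 + 1) + 5^5 + 3 = 18753; next = 18752
base 5: 18752 = 5^(5 + 1) + 5^5 + 2; at 6: 6^(6 + 1) + 6^6 + 2 = 326594; next = 326593
base 6: 326593 = 6^(6 + 1) + 6^6 + 1; at 7: 7^(7 + 1) + 7^7 + 1 = 6588345; next = 6588344
base 7: 6588344 = 7^(7 + 1) + 7^7; at 8: 8^(8 + 1) + 8^8 = 150994944; next = 150994943
base 8: 150994943 = 8^(8 + 1) + 7·8^7 + 7·8^6 + 7·8^5 + 7·8^4 + 7·8^3 + 7·8^2 + 7·8 + 7; at 9: 9^(9 + 1) + 7·9^7 + 7·9^6 + 7·9^5 + 7·9^4 + 7·9^3 + 7·9^2 + 7·9 + 7 = 3524450281; next = 3524450280
base 9: 3524450280 = 9^(9 + 1) + 7·9^7 + 7·9^6 + 7·9^5 + 7·9^4 + 7·9^3 + 7·9^2 + 7·9 + 6; at 10: 10^(10 + 1) + 7·10^7 + 7·10^6 + 7·10^5 + 7·10^4 + 7·10^3 + 7·10^2 + 7·10 + 6 = 100077777776; next = 100077777775

3524450280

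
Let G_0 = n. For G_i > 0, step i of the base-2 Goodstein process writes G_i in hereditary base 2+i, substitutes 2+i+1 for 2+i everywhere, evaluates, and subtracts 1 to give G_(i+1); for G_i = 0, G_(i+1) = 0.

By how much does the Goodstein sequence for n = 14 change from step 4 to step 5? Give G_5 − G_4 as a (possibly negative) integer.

step 0: 14 = 2^(2 + 1) + 2^2 + 2; sub 3 for 2: 3^(3 + 1) + 3^3 + 3; = 111; G_1 = 111−1 = 110
step 1: 110 = 3^(3 + 1) + 3^3 + 2; sub 4 for 3: 4^(4 + 1) + 4^4 + 2; = 1282; G_2 = 1282−1 = 1281
step 2: 1281 = 4^(4 + 1) + 4^4 + 1; sub 5 for 4: 5^(5 + 1) + 5^5 + 1; = 18751; G_3 = 18751−1 = 18750
step 3: 18750 = 5^(5 + 1) + 5^5; sub 6 for 5: 6^(6 + 1) + 6^6; = 326592; G_4 = 326592−1 = 326591
step 4: 326591 = 6^(6 + 1) + 5·6^5 + 5·6^4 + 5·6^3 + 5·6^2 + 5·6 + 5; sub 7 for 6: 7^(7 + 1) + 5·7^5 + 5·7^4 + 5·7^3 + 5·7^2 + 5·7 + 5; = 5862841; G_5 = 5862841−1 = 5862840

5536249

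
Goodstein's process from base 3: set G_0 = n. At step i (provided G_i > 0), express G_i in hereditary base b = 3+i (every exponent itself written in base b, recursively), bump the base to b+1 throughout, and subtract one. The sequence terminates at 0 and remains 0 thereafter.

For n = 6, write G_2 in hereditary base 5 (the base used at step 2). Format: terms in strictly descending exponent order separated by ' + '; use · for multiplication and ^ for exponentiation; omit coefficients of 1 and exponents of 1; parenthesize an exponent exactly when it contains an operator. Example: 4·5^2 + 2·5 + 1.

5 + 2

i=0: 6 = 2·3 (b=3); 3→4: 2·4 = 8; 8−1 = 7
i=1: 7 = 4 + 3 (b=4); 4→5: 5 + 3 = 8; 8−1 = 7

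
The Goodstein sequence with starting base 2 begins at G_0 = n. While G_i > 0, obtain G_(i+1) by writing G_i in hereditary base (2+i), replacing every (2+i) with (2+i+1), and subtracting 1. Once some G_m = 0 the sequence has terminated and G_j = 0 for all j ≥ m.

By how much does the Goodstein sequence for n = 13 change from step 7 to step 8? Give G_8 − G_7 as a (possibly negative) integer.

(0) 13|_2 = 2^(2 + 1) + 2^2 + 1 ↦ 3^(3 + 1) + 3^3 + 1|_3 = 109 ⇒ 108
(1) 108|_3 = 3^(3 + 1) + 3^3 ↦ 4^(4 + 1) + 4^4|_4 = 1280 ⇒ 1279
(2) 1279|_4 = 4^(4 + 1) + 3·4^3 + 3·4^2 + 3·4 + 3 ↦ 5^(5 + 1) + 3·5^3 + 3·5^2 + 3·5 + 3|_5 = 16093 ⇒ 16092
(3) 16092|_5 = 5^(5 + 1) + 3·5^3 + 3·5^2 + 3·5 + 2 ↦ 6^(6 + 1) + 3·6^3 + 3·6^2 + 3·6 + 2|_6 = 280712 ⇒ 280711
(4) 280711|_6 = 6^(6 + 1) + 3·6^3 + 3·6^2 + 3·6 + 1 ↦ 7^(7 + 1) + 3·7^3 + 3·7^2 + 3·7 + 1|_7 = 5765999 ⇒ 5765998
(5) 5765998|_7 = 7^(7 + 1) + 3·7^3 + 3·7^2 + 3·7 ↦ 8^(8 + 1) + 3·8^3 + 3·8^2 + 3·8|_8 = 134219480 ⇒ 134219479
(6) 134219479|_8 = 8^(8 + 1) + 3·8^3 + 3·8^2 + 2·8 + 7 ↦ 9^(9 + 1) + 3·9^3 + 3·9^2 + 2·9 + 7|_9 = 3486786856 ⇒ 3486786855
(7) 3486786855|_9 = 9^(9 + 1) + 3·9^3 + 3·9^2 + 2·9 + 6 ↦ 10^(10 + 1) + 3·10^3 + 3·10^2 + 2·10 + 6|_10 = 100000003326 ⇒ 100000003325

96513216470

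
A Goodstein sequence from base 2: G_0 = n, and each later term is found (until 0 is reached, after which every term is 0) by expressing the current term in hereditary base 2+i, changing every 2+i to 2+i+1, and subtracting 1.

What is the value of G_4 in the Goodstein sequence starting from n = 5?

step 0: 5 = 2^2 + 1; sub 3 for 2: 3^3 + 1; = 28; G_1 = 28−1 = 27
step 1: 27 = 3^3; sub 4 for 3: 4^4; = 256; G_2 = 256−1 = 255
step 2: 255 = 3·4^3 + 3·4^2 + 3·4 + 3; sub 5 for 4: 3·5^3 + 3·5^2 + 3·5 + 3; = 468; G_3 = 468−1 = 467
step 3: 467 = 3·5^3 + 3·5^2 + 3·5 + 2; sub 6 for 5: 3·6^3 + 3·6^2 + 3·6 + 2; = 776; G_4 = 776−1 = 775
step 4: 775 = 3·6^3 + 3·6^2 + 3·6 + 1; sub 7 for 6: 3·7^3 + 3·7^2 + 3·7 + 1; = 1198; G_5 = 1198−1 = 1197

775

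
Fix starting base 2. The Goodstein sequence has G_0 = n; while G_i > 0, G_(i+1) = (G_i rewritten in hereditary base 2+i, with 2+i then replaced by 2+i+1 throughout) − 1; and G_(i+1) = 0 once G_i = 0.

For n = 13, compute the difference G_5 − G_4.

5485287

i=0: 13 = 2^(2 + 1) + 2^2 + 1 (b=2); 2→3: 3^(3 + 1) + 3^3 + 1 = 109; 109−1 = 108
i=1: 108 = 3^(3 + 1) + 3^3 (b=3); 3→4: 4^(4 + 1) + 4^4 = 1280; 1280−1 = 1279
i=2: 1279 = 4^(4 + 1) + 3·4^3 + 3·4^2 + 3·4 + 3 (b=4); 4→5: 5^(5 + 1) + 3·5^3 + 3·5^2 + 3·5 + 3 = 16093; 16093−1 = 16092
i=3: 16092 = 5^(5 + 1) + 3·5^3 + 3·5^2 + 3·5 + 2 (b=5); 5→6: 6^(6 + 1) + 3·6^3 + 3·6^2 + 3·6 + 2 = 280712; 280712−1 = 280711
i=4: 280711 = 6^(6 + 1) + 3·6^3 + 3·6^2 + 3·6 + 1 (b=6); 6→7: 7^(7 + 1) + 3·7^3 + 3·7^2 + 3·7 + 1 = 5765999; 5765999−1 = 5765998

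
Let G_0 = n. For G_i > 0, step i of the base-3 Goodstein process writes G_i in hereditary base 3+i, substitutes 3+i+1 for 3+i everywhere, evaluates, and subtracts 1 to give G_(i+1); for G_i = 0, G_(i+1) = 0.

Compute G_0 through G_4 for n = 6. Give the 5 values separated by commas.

6, 7, 7, 7, 7

6 —HB3→ 2·3 —bump→ 2·4 = 8 —(−1)→ 7
7 —HB4→ 4 + 3 —bump→ 5 + 3 = 8 —(−1)→ 7
7 —HB5→ 5 + 2 —bump→ 6 + 2 = 8 —(−1)→ 7
7 —HB6→ 6 + 1 —bump→ 7 + 1 = 8 —(−1)→ 7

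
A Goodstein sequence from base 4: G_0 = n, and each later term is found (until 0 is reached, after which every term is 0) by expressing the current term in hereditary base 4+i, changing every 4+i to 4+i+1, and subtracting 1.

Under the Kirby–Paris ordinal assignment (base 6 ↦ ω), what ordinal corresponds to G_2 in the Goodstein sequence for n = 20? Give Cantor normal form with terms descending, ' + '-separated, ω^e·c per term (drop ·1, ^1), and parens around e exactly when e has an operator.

ω^2 + 3

step 0: 20 = 4^2 + 4; sub 5 for 4: 5^2 + 5; = 30; G_1 = 30−1 = 29
step 1: 29 = 5^2 + 4; sub 6 for 5: 6^2 + 4; = 40; G_2 = 40−1 = 39
step 2: 39 = 6^2 + 3; sub 7 for 6: 7^2 + 3; = 52; G_3 = 52−1 = 51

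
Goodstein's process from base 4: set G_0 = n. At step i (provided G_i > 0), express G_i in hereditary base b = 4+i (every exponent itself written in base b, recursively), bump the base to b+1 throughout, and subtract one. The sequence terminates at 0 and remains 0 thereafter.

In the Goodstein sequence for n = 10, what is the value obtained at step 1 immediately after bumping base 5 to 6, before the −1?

13

[0] 10 ≡ 2·4 + 2 (base 4). Lift 5: 12. −1: 11.
[1] 11 ≡ 2·5 + 1 (base 5). Lift 6: 13. −1: 12.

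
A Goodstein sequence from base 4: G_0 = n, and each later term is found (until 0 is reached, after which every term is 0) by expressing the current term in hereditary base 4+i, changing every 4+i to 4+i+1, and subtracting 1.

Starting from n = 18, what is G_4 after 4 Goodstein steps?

step 0: 18 = 4^2 + 2; sub 5 for 4: 5^2 + 2; = 27; G_1 = 27−1 = 26
step 1: 26 = 5^2 + 1; sub 6 for 5: 6^2 + 1; = 37; G_2 = 37−1 = 36
step 2: 36 = 6^2; sub 7 for 6: 7^2; = 49; G_3 = 49−1 = 48
step 3: 48 = 6·7 + 6; sub 8 for 7: 6·8 + 6; = 54; G_4 = 54−1 = 53

53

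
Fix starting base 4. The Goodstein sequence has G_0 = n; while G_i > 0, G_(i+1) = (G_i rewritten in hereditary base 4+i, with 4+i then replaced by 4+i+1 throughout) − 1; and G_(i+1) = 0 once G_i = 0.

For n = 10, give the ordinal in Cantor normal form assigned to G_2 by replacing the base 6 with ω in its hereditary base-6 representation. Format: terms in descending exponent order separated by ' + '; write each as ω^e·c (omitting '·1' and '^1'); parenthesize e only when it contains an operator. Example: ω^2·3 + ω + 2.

[0] 10 ≡ 2·4 + 2 (base 4). Lift 5: 12. −1: 11.
[1] 11 ≡ 2·5 + 1 (base 5). Lift 6: 13. −1: 12.

ω·2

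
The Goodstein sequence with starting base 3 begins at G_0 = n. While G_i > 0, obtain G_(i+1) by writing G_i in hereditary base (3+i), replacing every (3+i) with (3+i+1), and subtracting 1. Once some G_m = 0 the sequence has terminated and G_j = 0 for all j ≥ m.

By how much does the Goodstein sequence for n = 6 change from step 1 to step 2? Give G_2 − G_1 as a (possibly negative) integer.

0

6 —HB3→ 2·3 —bump→ 2·4 = 8 —(−1)→ 7
7 —HB4→ 4 + 3 —bump→ 5 + 3 = 8 —(−1)→ 7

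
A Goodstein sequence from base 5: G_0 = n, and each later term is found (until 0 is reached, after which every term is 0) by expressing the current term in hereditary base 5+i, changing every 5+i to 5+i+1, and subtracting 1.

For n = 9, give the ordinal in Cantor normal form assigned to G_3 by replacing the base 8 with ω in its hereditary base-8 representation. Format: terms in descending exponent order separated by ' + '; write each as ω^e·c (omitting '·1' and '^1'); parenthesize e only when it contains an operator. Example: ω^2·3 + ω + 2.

ω + 1

base 5: 9 = 5 + 4; at 6: 6 + 4 = 10; next = 9
base 6: 9 = 6 + 3; at 7: 7 + 3 = 10; next = 9
base 7: 9 = 7 + 2; at 8: 8 + 2 = 10; next = 9
base 8: 9 = 8 + 1; at 9: 9 + 1 = 10; next = 9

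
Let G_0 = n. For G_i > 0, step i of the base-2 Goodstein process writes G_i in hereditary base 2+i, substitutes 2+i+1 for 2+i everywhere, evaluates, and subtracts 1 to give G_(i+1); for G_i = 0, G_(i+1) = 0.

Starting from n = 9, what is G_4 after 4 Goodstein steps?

i=0: 9 = 2^(2 + 1) + 1 (b=2); 2→3: 3^(3 + 1) + 1 = 82; 82−1 = 81
i=1: 81 = 3^(3 + 1) (b=3); 3→4: 4^(4 + 1) = 1024; 1024−1 = 1023
i=2: 1023 = 3·4^4 + 3·4^3 + 3·4^2 + 3·4 + 3 (b=4); 4→5: 3·5^5 + 3·5^3 + 3·5^2 + 3·5 + 3 = 9843; 9843−1 = 9842
i=3: 9842 = 3·5^5 + 3·5^3 + 3·5^2 + 3·5 + 2 (b=5); 5→6: 3·6^6 + 3·6^3 + 3·6^2 + 3·6 + 2 = 140744; 140744−1 = 140743
i=4: 140743 = 3·6^6 + 3·6^3 + 3·6^2 + 3·6 + 1 (b=6); 6→7: 3·7^7 + 3·7^3 + 3·7^2 + 3·7 + 1 = 2471827; 2471827−1 = 2471826

140743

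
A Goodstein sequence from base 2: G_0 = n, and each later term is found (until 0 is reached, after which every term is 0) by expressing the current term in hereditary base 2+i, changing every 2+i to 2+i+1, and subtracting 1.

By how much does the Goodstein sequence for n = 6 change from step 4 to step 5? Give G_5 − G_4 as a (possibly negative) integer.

(0) 6|_2 = 2^2 + 2 ↦ 3^3 + 3|_3 = 30 ⇒ 29
(1) 29|_3 = 3^3 + 2 ↦ 4^4 + 2|_4 = 258 ⇒ 257
(2) 257|_4 = 4^4 + 1 ↦ 5^5 + 1|_5 = 3126 ⇒ 3125
(3) 3125|_5 = 5^5 ↦ 6^6|_6 = 46656 ⇒ 46655
(4) 46655|_6 = 5·6^5 + 5·6^4 + 5·6^3 + 5·6^2 + 5·6 + 5 ↦ 5·7^5 + 5·7^4 + 5·7^3 + 5·7^2 + 5·7 + 5|_7 = 98040 ⇒ 98039

51384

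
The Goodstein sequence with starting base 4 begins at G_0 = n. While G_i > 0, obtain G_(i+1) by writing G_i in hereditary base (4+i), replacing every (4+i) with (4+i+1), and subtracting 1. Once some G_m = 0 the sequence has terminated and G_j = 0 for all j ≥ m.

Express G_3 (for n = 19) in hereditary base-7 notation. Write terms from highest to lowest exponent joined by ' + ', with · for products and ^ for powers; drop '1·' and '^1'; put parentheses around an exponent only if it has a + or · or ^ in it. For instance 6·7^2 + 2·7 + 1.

G_0=19  [base 4] 4^2 + 3  →[4↦5]→  5^2 + 3 = 28  −1 ⇒ G_1=27
G_1=27  [base 5] 5^2 + 2  →[5↦6]→  6^2 + 2 = 38  −1 ⇒ G_2=37
G_2=37  [base 6] 6^2 + 1  →[6↦7]→  7^2 + 1 = 50  −1 ⇒ G_3=49
G_3=49  [base 7] 7^2  →[7↦8]→  8^2 = 64  −1 ⇒ G_4=63

7^2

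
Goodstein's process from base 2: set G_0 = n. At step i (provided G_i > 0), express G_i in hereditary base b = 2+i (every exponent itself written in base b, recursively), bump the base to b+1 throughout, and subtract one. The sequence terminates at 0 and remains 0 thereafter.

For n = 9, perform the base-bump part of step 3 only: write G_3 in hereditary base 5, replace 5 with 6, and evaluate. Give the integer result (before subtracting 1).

140744

G_0=9  [base 2] 2^(2 + 1) + 1  →[2↦3]→  3^(3 + 1) + 1 = 82  −1 ⇒ G_1=81
G_1=81  [base 3] 3^(3 + 1)  →[3↦4]→  4^(4 + 1) = 1024  −1 ⇒ G_2=1023
G_2=1023  [base 4] 3·4^4 + 3·4^3 + 3·4^2 + 3·4 + 3  →[4↦5]→  3·5^5 + 3·5^3 + 3·5^2 + 3·5 + 3 = 9843  −1 ⇒ G_3=9842
G_3=9842  [base 5] 3·5^5 + 3·5^3 + 3·5^2 + 3·5 + 2  →[5↦6]→  3·6^6 + 3·6^3 + 3·6^2 + 3·6 + 2 = 140744  −1 ⇒ G_4=140743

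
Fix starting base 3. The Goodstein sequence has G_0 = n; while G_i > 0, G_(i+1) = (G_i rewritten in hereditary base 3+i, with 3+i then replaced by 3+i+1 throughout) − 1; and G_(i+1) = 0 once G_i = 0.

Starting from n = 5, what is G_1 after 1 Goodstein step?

5 —HB3→ 3 + 2 —bump→ 4 + 2 = 6 —(−1)→ 5
5 —HB4→ 4 + 1 —bump→ 5 + 1 = 6 —(−1)→ 5

5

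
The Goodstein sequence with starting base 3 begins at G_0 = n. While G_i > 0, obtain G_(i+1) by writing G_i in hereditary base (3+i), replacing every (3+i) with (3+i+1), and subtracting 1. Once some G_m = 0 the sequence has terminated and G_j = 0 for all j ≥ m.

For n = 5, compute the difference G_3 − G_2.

0

i=0: 5 = 3 + 2 (b=3); 3→4: 4 + 2 = 6; 6−1 = 5
i=1: 5 = 4 + 1 (b=4); 4→5: 5 + 1 = 6; 6−1 = 5
i=2: 5 = 5 (b=5); 5→6: 6 = 6; 6−1 = 5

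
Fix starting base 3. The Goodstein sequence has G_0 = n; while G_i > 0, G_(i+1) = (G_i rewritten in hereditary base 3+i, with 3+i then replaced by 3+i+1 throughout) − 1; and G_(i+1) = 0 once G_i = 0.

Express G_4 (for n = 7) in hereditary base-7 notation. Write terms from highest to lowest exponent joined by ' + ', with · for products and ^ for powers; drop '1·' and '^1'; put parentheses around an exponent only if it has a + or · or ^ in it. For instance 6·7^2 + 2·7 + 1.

7 + 2

G_0=7  [base 3] 2·3 + 1  →[3↦4]→  2·4 + 1 = 9  −1 ⇒ G_1=8
G_1=8  [base 4] 2·4  →[4↦5]→  2·5 = 10  −1 ⇒ G_2=9
G_2=9  [base 5] 5 + 4  →[5↦6]→  6 + 4 = 10  −1 ⇒ G_3=9
G_3=9  [base 6] 6 + 3  →[6↦7]→  7 + 3 = 10  −1 ⇒ G_4=9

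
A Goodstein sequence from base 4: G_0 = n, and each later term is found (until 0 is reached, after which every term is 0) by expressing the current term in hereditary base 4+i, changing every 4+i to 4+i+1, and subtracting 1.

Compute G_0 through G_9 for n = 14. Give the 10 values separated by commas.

14, 16, 18, 20, 21, 22, 23, 24, 25, 26

step 0: 14 = 3·4 + 2; sub 5 for 4: 3·5 + 2; = 17; G_1 = 17−1 = 16
step 1: 16 = 3·5 + 1; sub 6 for 5: 3·6 + 1; = 19; G_2 = 19−1 = 18
step 2: 18 = 3·6; sub 7 for 6: 3·7; = 21; G_3 = 21−1 = 20
step 3: 20 = 2·7 + 6; sub 8 for 7: 2·8 + 6; = 22; G_4 = 22−1 = 21
step 4: 21 = 2·8 + 5; sub 9 for 8: 2·9 + 5; = 23; G_5 = 23−1 = 22
step 5: 22 = 2·9 + 4; sub 10 for 9: 2·10 + 4; = 24; G_6 = 24−1 = 23
step 6: 23 = 2·10 + 3; sub 11 for 10: 2·11 + 3; = 25; G_7 = 25−1 = 24
step 7: 24 = 2·11 + 2; sub 12 for 11: 2·12 + 2; = 26; G_8 = 26−1 = 25
step 8: 25 = 2·12 + 1; sub 13 for 12: 2·13 + 1; = 27; G_9 = 27−1 = 26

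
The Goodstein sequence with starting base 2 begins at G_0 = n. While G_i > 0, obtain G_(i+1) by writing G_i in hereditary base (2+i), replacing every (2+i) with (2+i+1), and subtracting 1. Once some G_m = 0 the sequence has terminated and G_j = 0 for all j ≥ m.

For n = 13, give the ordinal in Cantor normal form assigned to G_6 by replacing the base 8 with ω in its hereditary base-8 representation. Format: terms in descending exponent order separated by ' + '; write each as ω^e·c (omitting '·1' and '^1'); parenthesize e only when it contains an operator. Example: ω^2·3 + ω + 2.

ω^(ω + 1) + ω^3·3 + ω^2·3 + ω·2 + 7

(0) 13|_2 = 2^(2 + 1) + 2^2 + 1 ↦ 3^(3 + 1) + 3^3 + 1|_3 = 109 ⇒ 108
(1) 108|_3 = 3^(3 + 1) + 3^3 ↦ 4^(4 + 1) + 4^4|_4 = 1280 ⇒ 1279
(2) 1279|_4 = 4^(4 + 1) + 3·4^3 + 3·4^2 + 3·4 + 3 ↦ 5^(5 + 1) + 3·5^3 + 3·5^2 + 3·5 + 3|_5 = 16093 ⇒ 16092
(3) 16092|_5 = 5^(5 + 1) + 3·5^3 + 3·5^2 + 3·5 + 2 ↦ 6^(6 + 1) + 3·6^3 + 3·6^2 + 3·6 + 2|_6 = 280712 ⇒ 280711
(4) 280711|_6 = 6^(6 + 1) + 3·6^3 + 3·6^2 + 3·6 + 1 ↦ 7^(7 + 1) + 3·7^3 + 3·7^2 + 3·7 + 1|_7 = 5765999 ⇒ 5765998
(5) 5765998|_7 = 7^(7 + 1) + 3·7^3 + 3·7^2 + 3·7 ↦ 8^(8 + 1) + 3·8^3 + 3·8^2 + 3·8|_8 = 134219480 ⇒ 134219479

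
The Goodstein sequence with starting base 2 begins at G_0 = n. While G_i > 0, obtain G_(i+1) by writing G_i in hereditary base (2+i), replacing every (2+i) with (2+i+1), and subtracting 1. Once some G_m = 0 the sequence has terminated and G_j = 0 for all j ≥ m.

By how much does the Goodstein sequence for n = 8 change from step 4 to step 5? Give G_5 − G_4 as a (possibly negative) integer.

1553800

base 2: 8 = 2^(2 + 1); at 3: 3^(3 + 1) = 81; next = 80
base 3: 80 = 2·3^3 + 2·3^2 + 2·3 + 2; at 4: 2·4^4 + 2·4^2 + 2·4 + 2 = 554; next = 553
base 4: 553 = 2·4^4 + 2·4^2 + 2·4 + 1; at 5: 2·5^5 + 2·5^2 + 2·5 + 1 = 6311; next = 6310
base 5: 6310 = 2·5^5 + 2·5^2 + 2·5; at 6: 2·6^6 + 2·6^2 + 2·6 = 93396; next = 93395
base 6: 93395 = 2·6^6 + 2·6^2 + 6 + 5; at 7: 2·7^7 + 2·7^2 + 7 + 5 = 1647196; next = 1647195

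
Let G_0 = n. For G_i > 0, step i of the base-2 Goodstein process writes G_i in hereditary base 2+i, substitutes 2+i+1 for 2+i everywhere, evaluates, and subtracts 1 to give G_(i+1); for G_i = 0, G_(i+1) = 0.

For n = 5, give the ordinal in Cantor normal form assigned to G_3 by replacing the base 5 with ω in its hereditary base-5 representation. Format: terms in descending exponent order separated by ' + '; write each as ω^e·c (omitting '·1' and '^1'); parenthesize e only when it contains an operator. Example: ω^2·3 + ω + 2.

step 0: 5 = 2^2 + 1; sub 3 for 2: 3^3 + 1; = 28; G_1 = 28−1 = 27
step 1: 27 = 3^3; sub 4 for 3: 4^4; = 256; G_2 = 256−1 = 255
step 2: 255 = 3·4^3 + 3·4^2 + 3·4 + 3; sub 5 for 4: 3·5^3 + 3·5^2 + 3·5 + 3; = 468; G_3 = 468−1 = 467
step 3: 467 = 3·5^3 + 3·5^2 + 3·5 + 2; sub 6 for 5: 3·6^3 + 3·6^2 + 3·6 + 2; = 776; G_4 = 776−1 = 775

ω^3·3 + ω^2·3 + ω·3 + 2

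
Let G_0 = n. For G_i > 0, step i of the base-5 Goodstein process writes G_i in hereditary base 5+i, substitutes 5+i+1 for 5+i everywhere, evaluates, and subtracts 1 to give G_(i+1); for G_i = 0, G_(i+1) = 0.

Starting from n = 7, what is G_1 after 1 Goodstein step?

7

G_0 = 7. HB_5(7) = 5 + 2. Bump = 8. G_1 = 7.
G_1 = 7. HB_6(7) = 6 + 1. Bump = 8. G_2 = 7.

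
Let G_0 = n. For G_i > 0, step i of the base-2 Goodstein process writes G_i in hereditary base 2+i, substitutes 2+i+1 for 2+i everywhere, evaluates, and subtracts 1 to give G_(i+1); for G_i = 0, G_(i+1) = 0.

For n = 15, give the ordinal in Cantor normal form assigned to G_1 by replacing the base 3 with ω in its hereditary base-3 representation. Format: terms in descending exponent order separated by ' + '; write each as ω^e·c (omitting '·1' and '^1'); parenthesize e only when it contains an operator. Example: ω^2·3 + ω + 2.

15 —HB2→ 2^(2 + 1) + 2^2 + 2 + 1 —bump→ 3^(3 + 1) + 3^3 + 3 + 1 = 112 —(−1)→ 111
111 —HB3→ 3^(3 + 1) + 3^3 + 3 —bump→ 4^(4 + 1) + 4^4 + 4 = 1284 —(−1)→ 1283

ω^(ω + 1) + ω^ω + ω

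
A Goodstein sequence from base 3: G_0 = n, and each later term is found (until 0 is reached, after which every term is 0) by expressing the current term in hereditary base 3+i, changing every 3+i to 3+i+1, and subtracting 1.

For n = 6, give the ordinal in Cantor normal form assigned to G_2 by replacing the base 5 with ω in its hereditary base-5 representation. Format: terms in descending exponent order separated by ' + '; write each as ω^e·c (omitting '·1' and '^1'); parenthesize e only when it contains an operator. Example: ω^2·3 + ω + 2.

step 0: 6 = 2·3; sub 4 for 3: 2·4; = 8; G_1 = 8−1 = 7
step 1: 7 = 4 + 3; sub 5 for 4: 5 + 3; = 8; G_2 = 8−1 = 7

ω + 2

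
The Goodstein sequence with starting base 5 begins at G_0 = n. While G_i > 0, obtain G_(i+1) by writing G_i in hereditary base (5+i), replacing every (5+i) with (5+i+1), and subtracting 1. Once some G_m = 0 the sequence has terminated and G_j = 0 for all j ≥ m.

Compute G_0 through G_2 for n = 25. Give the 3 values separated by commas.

G_0 = 25. HB_5(25) = 5^2. Bump = 36. G_1 = 35.
G_1 = 35. HB_6(35) = 5·6 + 5. Bump = 40. G_2 = 39.

25, 35, 39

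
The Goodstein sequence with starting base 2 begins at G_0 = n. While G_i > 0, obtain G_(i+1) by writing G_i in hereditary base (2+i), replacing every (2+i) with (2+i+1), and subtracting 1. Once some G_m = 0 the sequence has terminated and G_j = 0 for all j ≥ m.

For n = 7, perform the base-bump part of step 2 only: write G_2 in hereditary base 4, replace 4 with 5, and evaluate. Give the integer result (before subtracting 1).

[0] 7 ≡ 2^2 + 2 + 1 (base 2). Lift 3: 31. −1: 30.
[1] 30 ≡ 3^3 + 3 (base 3). Lift 4: 260. −1: 259.

3128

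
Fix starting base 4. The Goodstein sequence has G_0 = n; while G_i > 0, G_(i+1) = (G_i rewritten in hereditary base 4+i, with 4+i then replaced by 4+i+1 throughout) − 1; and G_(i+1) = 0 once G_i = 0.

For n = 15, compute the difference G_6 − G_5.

15 —HB4→ 3·4 + 3 —bump→ 3·5 + 3 = 18 —(−1)→ 17
17 —HB5→ 3·5 + 2 —bump→ 3·6 + 2 = 20 —(−1)→ 19
19 —HB6→ 3·6 + 1 —bump→ 3·7 + 1 = 22 —(−1)→ 21
21 —HB7→ 3·7 —bump→ 3·8 = 24 —(−1)→ 23
23 —HB8→ 2·8 + 7 —bump→ 2·9 + 7 = 25 —(−1)→ 24
24 —HB9→ 2·9 + 6 —bump→ 2·10 + 6 = 26 —(−1)→ 25

1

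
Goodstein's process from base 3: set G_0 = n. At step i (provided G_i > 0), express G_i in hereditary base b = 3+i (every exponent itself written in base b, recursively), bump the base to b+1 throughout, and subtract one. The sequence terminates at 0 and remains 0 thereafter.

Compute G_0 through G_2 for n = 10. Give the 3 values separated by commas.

G_0=10  [base 3] 3^2 + 1  →[3↦4]→  4^2 + 1 = 17  −1 ⇒ G_1=16
G_1=16  [base 4] 4^2  →[4↦5]→  5^2 = 25  −1 ⇒ G_2=24

10, 16, 24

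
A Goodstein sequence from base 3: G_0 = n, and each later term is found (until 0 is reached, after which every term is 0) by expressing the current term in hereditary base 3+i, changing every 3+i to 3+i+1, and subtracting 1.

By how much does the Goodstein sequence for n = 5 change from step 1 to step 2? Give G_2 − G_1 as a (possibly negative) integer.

0

G_0 = 5. HB_3(5) = 3 + 2. Bump = 6. G_1 = 5.
G_1 = 5. HB_4(5) = 4 + 1. Bump = 6. G_2 = 5.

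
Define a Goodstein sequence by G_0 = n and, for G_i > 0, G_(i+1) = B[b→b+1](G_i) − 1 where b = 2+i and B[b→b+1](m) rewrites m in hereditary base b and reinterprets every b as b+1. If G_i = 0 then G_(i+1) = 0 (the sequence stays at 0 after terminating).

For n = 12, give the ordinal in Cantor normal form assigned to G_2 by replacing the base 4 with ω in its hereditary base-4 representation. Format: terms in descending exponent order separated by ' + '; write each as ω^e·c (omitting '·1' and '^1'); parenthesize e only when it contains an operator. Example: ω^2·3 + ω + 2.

i=0: 12 = 2^(2 + 1) + 2^2 (b=2); 2→3: 3^(3 + 1) + 3^3 = 108; 108−1 = 107
i=1: 107 = 3^(3 + 1) + 2·3^2 + 2·3 + 2 (b=3); 3→4: 4^(4 + 1) + 2·4^2 + 2·4 + 2 = 1066; 1066−1 = 1065
i=2: 1065 = 4^(4 + 1) + 2·4^2 + 2·4 + 1 (b=4); 4→5: 5^(5 + 1) + 2·5^2 + 2·5 + 1 = 15686; 15686−1 = 15685

ω^(ω + 1) + ω^2·2 + ω·2 + 1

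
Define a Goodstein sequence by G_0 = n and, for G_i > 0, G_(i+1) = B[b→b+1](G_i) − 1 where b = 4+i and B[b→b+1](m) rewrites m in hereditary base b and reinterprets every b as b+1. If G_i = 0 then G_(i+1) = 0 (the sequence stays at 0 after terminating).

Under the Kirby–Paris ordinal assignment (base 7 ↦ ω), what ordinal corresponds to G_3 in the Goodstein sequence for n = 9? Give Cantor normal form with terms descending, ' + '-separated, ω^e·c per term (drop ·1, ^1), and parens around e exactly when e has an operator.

ω + 4

step 0: 9 = 2·4 + 1; sub 5 for 4: 2·5 + 1; = 11; G_1 = 11−1 = 10
step 1: 10 = 2·5; sub 6 for 5: 2·6; = 12; G_2 = 12−1 = 11
step 2: 11 = 6 + 5; sub 7 for 6: 7 + 5; = 12; G_3 = 12−1 = 11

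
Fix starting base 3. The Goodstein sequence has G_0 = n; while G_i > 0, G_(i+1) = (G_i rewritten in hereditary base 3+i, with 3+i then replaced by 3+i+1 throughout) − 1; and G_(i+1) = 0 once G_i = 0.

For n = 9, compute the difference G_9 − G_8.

step 0: 9 = 3^2; sub 4 for 3: 4^2; = 16; G_1 = 16−1 = 15
step 1: 15 = 3·4 + 3; sub 5 for 4: 3·5 + 3; = 18; G_2 = 18−1 = 17
step 2: 17 = 3·5 + 2; sub 6 for 5: 3·6 + 2; = 20; G_3 = 20−1 = 19
step 3: 19 = 3·6 + 1; sub 7 for 6: 3·7 + 1; = 22; G_4 = 22−1 = 21
step 4: 21 = 3·7; sub 8 for 7: 3·8; = 24; G_5 = 24−1 = 23
step 5: 23 = 2·8 + 7; sub 9 for 8: 2·9 + 7; = 25; G_6 = 25−1 = 24
step 6: 24 = 2·9 + 6; sub 10 for 9: 2·10 + 6; = 26; G_7 = 26−1 = 25
step 7: 25 = 2·10 + 5; sub 11 for 10: 2·11 + 5; = 27; G_8 = 27−1 = 26
step 8: 26 = 2·11 + 4; sub 12 for 11: 2·12 + 4; = 28; G_9 = 28−1 = 27

1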